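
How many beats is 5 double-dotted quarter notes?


Let's work it out.
Base quarter note = 1 beat
Dot 1 adds half the previous value: +1/2
Dot 2 adds half the previous value: +1/4
One double-dotted quarter = 1 + 1/2 + 1/4 = 7/4
5 of them = 5 × 7/4 = 35/4
= 35/4 beats


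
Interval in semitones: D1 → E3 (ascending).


Reasoning:
Absolute semitone position = octave×12 + chromatic position
D1: 1×12 + 2 = 14
E3: 3×12 + 4 = 40
Difference = 40 - 14 = 26
= 26 semitones


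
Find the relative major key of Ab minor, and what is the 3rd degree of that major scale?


The relative major shares the key signature and is a minor 3rd above the minor tonic
A minor 3rd above Ab is Cb
→ relative major of Ab minor is Cb major
Cb major scale: Cb Db Eb Fb Gb Ab Bb
= Cb major; 3rd degree = Eb


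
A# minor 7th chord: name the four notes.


Working:
Minor 7th chord = root + minor 3rd + perfect 5th + minor 7th
Seventh chords stack in thirds, so the letter names are A-C-E-G
Root: A#
Minor 3rd above A#: C#
Perfect 5th above A#: E#
Minor 7th above A#: G#
Chord = A# C# E# G#


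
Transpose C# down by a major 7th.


Solution.
major 7th: 7 letter names, 11 semitones
Letter: C - 6 → D
Pitch: C# - 11 semitones, spelled as a D → D
= D


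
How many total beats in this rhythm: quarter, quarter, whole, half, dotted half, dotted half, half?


Beat values:
  quarter = 1 beat
  quarter = 1 beat
  whole = 4 beats
  half = 2 beats
  dotted half = 3 beats
  dotted half = 3 beats
  half = 2 beats
Sum = 1 + 1 + 4 + 2 + 3 + 3 + 2
= 16 beats


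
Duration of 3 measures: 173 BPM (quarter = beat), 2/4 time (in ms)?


Let's work it out.
Quarter-note beat duration = 60000 / 173 ms
Beats per measure (2/4) = 2
One measure = 2 × 60000 / 173 = 120000 / 173 ms
3 measures = 3 × 120000 / 173 = 360000 / 173
= 2080.9 ms


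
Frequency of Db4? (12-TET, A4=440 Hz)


Solution.
f = 440 × 2^(n/12) where n = semitones from A4
Db4: -8 semitones from A4
f = 440 × 2^(-8/12)
f = 277.18 Hz


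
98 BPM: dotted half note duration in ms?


Let's work it out.
One quarter-note beat = 60000 / BPM = 60000 / 98 ms
Dotted half note = 3 × quarter note
Duration = 3 × 60000 / 98 = 180000 / 98
= 1836.7 ms


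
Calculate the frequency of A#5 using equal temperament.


Let's work it out.
f = 440 × 2^(n/12) where n = semitones from A4
A#5: 13 semitones from A4
f = 440 × 2^(13/12)
f = 932.33 Hz


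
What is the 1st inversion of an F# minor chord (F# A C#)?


Solution.
Root position: F# A C#
1st inversion: move root up an octave
Bass note: A
Notes (bottom to top) = A C# F#


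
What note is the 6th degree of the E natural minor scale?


Natural minor scale pattern: W-H-W-W-H-W-W (2-1-2-2-1-2-2 semitones)
Starting from E:
  E + 2 semitones → F#
  F# + 1 semitone → G
  G + 2 semitones → A
  A + 2 semitones → B
  B + 1 semitone → C
  C + 2 semitones → D
  D + 2 semitones → E
Scale: E F# G A B C D
Degree 6 = C


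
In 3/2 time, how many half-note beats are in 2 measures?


Reasoning:
Time signature 3/2: the bottom number 2 means the half note gets one count
The top number 3 means 3 half-note beats per measure
Total = 3 × 2 measures
= 6 half-note beats


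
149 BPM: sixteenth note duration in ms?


Reasoning:
One quarter-note beat = 60000 / BPM = 60000 / 149 ms
Sixteenth note = 1/4 × quarter note
Duration = 1/4 × 60000 / 149 = 15000 / 149
= 100.7 ms


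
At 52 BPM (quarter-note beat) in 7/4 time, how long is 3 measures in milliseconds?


Quarter-note beat duration = 60000 / 52 ms
Beats per measure (7/4) = 7
One measure = 7 × 60000 / 52 = 420000 / 52 ms
3 measures = 3 × 420000 / 52 = 1260000 / 52
= 24230.8 ms


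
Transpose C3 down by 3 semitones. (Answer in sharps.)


Working:
C3: chromatic position 0 in octave 3 → absolute = 3×12 + 0 = 36
Transpose down 3: 36 - 3 = 33
33 = 2×12 + 9 → A in octave 2
Result = A2


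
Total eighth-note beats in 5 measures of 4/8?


Working:
Time signature 4/8: the bottom number 8 means the eighth note gets one count
The top number 4 means 4 eighth-note beats per measure
Total = 4 × 5 measures
= 20 eighth-note beats


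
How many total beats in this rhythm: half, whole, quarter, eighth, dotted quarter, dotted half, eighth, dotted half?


Solution.
Beat values:
  half = 2 beats
  whole = 4 beats
  quarter = 1 beat
  eighth = 0.5 beats
  dotted quarter = 1.5 beats
  dotted half = 3 beats
  eighth = 0.5 beats
  dotted half = 3 beats
Sum = 2 + 4 + 1 + 0.5 + 1.5 + 3 + 0.5 + 3
= 15.5 beats


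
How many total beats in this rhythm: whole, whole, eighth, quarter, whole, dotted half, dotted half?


Step by step:
Beat values:
  whole = 4 beats
  whole = 4 beats
  eighth = 0.5 beats
  quarter = 1 beat
  whole = 4 beats
  dotted half = 3 beats
  dotted half = 3 beats
Sum = 4 + 4 + 0.5 + 1 + 4 + 3 + 3
= 19.5 beats


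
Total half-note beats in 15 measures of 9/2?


Reasoning:
Time signature 9/2: the bottom number 2 means the half note gets one count
The top number 9 means 9 half-note beats per measure
Total = 9 × 15 measures
= 135 half-note beats


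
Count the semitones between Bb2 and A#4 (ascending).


Step by step:
Absolute semitone position = octave×12 + chromatic position
Bb2: 2×12 + 10 = 34
A#4: 4×12 + 10 = 58
Difference = 58 - 34 = 24
= 24 semitones


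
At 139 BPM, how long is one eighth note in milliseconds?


Step by step:
One quarter-note beat = 60000 / BPM = 60000 / 139 ms
Eighth note = 1/2 × quarter note
Duration = 1/2 × 60000 / 139 = 30000 / 139
= 215.8 ms


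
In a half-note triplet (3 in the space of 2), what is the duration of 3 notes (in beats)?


Let's work it out.
Triplet: 3 notes occupy the space of 2 half notes
Space = 2 × 2 = 4 beats
Each triplet note = 4 / 3 = 4/3 beats
3 notes = 3 × 4/3 = 4
= 4 beats


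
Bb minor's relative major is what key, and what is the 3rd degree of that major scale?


The relative major shares the key signature and is a minor 3rd above the minor tonic
A minor 3rd above Bb is Db
→ relative major of Bb minor is Db major
Db major scale: Db Eb F Gb Ab Bb C
= Db major; 3rd degree = F


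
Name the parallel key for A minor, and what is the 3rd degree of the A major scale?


Reasoning:
Parallel keys share the same tonic but differ in mode
A minor → parallel is A major
A major scale: A B C# D E F# G#
= A major; 3rd degree = C#


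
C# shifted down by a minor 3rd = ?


minor 3rd: 3 letter names, 3 semitones
Letter: C - 2 → A
Pitch: C# - 3 semitones, spelled as an A → A#
= A#


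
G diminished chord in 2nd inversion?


Let's work it out.
Root position: G Bb Db
2nd inversion: move root and 3rd up an octave
Bass note: Db
Notes (bottom to top) = Db G Bb


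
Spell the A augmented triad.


Working:
Augmented triad = root + major 3rd (4 semitones) + augmented 5th (8 semitones)
A triad on A stacks thirds, so the chord tones use letter names A-C-E
Root: A
Major 3rd above A: C#
Augmented 5th above A: E#
Chord = A C# E#


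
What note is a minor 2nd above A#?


Working:
A 2nd spans 2 letter names, so from A we land on B
A minor 2nd = 1 semitone above A#
Spell B at that pitch: B
= B


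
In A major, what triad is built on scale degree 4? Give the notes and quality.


A major scale: A B C# D E F# G#
Diatonic triad on degree 4 stacks scale notes 4, 6, 1: D F# A
D→F# = 4 semitones; D→A = 7 semitones → major triad
= D F# A (major)


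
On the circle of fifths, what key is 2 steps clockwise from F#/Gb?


Solution.
Each clockwise step on the circle of fifths moves up a perfect 5th
From F#/Gb: F#/Gb → Db → Ab
= Ab


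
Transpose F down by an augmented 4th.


Working:
augmented 4th: 4 letter names, 6 semitones
Letter: F - 3 → C
Pitch: F - 6 semitones, spelled as a C → Cb
= Cb


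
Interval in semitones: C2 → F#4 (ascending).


Let's work it out.
Absolute semitone position = octave×12 + chromatic position
C2: 2×12 + 0 = 24
F#4: 4×12 + 6 = 54
Difference = 54 - 24 = 30
= 30 semitones


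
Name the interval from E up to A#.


Letter names: E → A spans 4 letter names → a 4th
Semitones: E → A# = 6 half-steps
A 4th of 6 semitones is an augmented 4th
= augmented 4th


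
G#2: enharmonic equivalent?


Let's work it out.
Enharmonic notes sound the same pitch but are spelled with different letter names
G# and Ab name the same pitch class
= Ab2


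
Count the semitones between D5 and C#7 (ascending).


Step by step:
Absolute semitone position = octave×12 + chromatic position
D5: 5×12 + 2 = 62
C#7: 7×12 + 1 = 85
Difference = 85 - 62 = 23
= 23 semitones


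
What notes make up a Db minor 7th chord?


Minor 7th chord = root + minor 3rd + perfect 5th + minor 7th
Seventh chords stack in thirds, so the letter names are D-F-A-C
Root: Db
Minor 3rd above Db: Fb
Perfect 5th above Db: Ab
Minor 7th above Db: Cb
Chord = Db Fb Ab Cb


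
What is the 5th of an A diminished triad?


Reasoning:
Diminished triad = root + minor 3rd (3 semitones) + diminished 5th (6 semitones)
A triad on A stacks thirds, so the chord tones use letter names A-C-E
Root: A
Minor 3rd above A: C
Diminished 5th above A: Eb
The 5th = Eb


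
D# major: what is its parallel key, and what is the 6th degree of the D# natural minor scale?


Let's work it out.
Parallel keys share the same tonic but differ in mode
D# major → parallel is D# minor
D# natural minor scale: D# E# F# G# A# B C#
= D# minor; 6th degree = B


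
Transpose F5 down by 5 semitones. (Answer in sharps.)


Let's work it out.
F5: chromatic position 5 in octave 5 → absolute = 5×12 + 5 = 65
Transpose down 5: 65 - 5 = 60
60 = 5×12 + 0 → C in octave 5
Result = C5


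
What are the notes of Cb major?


Step by step:
Major scale pattern: W-W-H-W-W-W-H (2-2-1-2-2-2-1 semitones)
Starting from Cb:
  Cb + 2 semitones → Db
  Db + 2 semitones → Eb
  Eb + 1 semitone → Fb
  Fb + 2 semitones → Gb
  Gb + 2 semitones → Ab
  Ab + 2 semitones → Bb
  Bb + 1 semitone → Cb
Scale = Cb Db Eb Fb Gb Ab Bb


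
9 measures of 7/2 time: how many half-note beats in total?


Time signature 7/2: the bottom number 2 means the half note gets one count
The top number 7 means 7 half-note beats per measure
Total = 7 × 9 measures
= 63 half-note beats


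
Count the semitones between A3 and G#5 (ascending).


Reasoning:
Absolute semitone position = octave×12 + chromatic position
A3: 3×12 + 9 = 45
G#5: 5×12 + 8 = 68
Difference = 68 - 45 = 23
= 23 semitones


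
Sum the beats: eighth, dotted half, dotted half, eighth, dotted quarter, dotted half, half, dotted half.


Beat values:
  eighth = 0.5 beats
  dotted half = 3 beats
  dotted half = 3 beats
  eighth = 0.5 beats
  dotted quarter = 1.5 beats
  dotted half = 3 beats
  half = 2 beats
  dotted half = 3 beats
Sum = 0.5 + 3 + 3 + 0.5 + 1.5 + 3 + 2 + 3
= 16.5 beats


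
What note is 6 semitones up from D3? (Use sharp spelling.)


Step by step:
D3: chromatic position 2 in octave 3 → absolute = 3×12 + 2 = 38
Transpose up 6: 38 + 6 = 44
44 = 3×12 + 8 → G# in octave 3
Result = G#3


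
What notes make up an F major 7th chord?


Major 7th chord = root + major 3rd + perfect 5th + major 7th
Seventh chords stack in thirds, so the letter names are F-A-C-E
Root: F
Major 3rd above F: A
Perfect 5th above F: C
Major 7th above F: E
Chord = F A C E


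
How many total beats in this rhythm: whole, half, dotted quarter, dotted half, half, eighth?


Step by step:
Beat values:
  whole = 4 beats
  half = 2 beats
  dotted quarter = 1.5 beats
  dotted half = 3 beats
  half = 2 beats
  eighth = 0.5 beats
Sum = 4 + 2 + 1.5 + 3 + 2 + 0.5
= 13 beats


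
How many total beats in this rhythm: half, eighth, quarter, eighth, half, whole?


Solution.
Beat values:
  half = 2 beats
  eighth = 0.5 beats
  quarter = 1 beat
  eighth = 0.5 beats
  half = 2 beats
  whole = 4 beats
Sum = 2 + 0.5 + 1 + 0.5 + 2 + 4
= 10 beats


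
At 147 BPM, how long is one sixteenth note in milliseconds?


One quarter-note beat = 60000 / BPM = 60000 / 147 ms
Sixteenth note = 1/4 × quarter note
Duration = 1/4 × 60000 / 147 = 15000 / 147
= 102.0 ms


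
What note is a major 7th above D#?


Let's work it out.
A 7th spans 7 letter names, so from D we land on C
A major 7th = 11 semitones above D#
Spell C at that pitch: C##
= C##


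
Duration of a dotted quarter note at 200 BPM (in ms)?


One quarter-note beat = 60000 / BPM = 60000 / 200 ms
Dotted quarter note = 3/2 × quarter note
Duration = 3/2 × 60000 / 200 = 90000 / 200
= 450.0 ms


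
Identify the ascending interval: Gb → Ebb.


Solution.
Letter names: G → E spans 6 letter names → a 6th
Semitones: Gb → Ebb = 8 half-steps
A 6th of 8 semitones is a minor 6th
= minor 6th


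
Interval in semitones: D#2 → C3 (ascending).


Working:
Absolute semitone position = octave×12 + chromatic position
D#2: 2×12 + 3 = 27
C3: 3×12 + 0 = 36
Difference = 36 - 27 = 9
= 9 semitones


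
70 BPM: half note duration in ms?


One quarter-note beat = 60000 / BPM = 60000 / 70 ms
Half note = 2 × quarter note
Duration = 2 × 60000 / 70 = 120000 / 70
= 1714.3 ms


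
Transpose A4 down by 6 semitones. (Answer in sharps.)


Step by step:
A4: chromatic position 9 in octave 4 → absolute = 4×12 + 9 = 57
Transpose down 6: 57 - 6 = 51
51 = 4×12 + 3 → D# in octave 4
Result = D#4


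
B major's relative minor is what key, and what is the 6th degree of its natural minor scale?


The relative minor shares the major's key signature and starts on its 6th degree
6th degree = a major 6th above the tonic; a major 6th above B is G#
→ relative minor of B major is G# minor
G# natural minor scale: G# A# B C# D# E F#
= G# minor; 6th degree = E


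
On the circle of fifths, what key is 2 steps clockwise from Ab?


Let's work it out.
Each clockwise step on the circle of fifths moves up a perfect 5th
From Ab: Ab → Eb → Bb
= Bb


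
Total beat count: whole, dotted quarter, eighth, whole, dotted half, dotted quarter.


Beat values:
  whole = 4 beats
  dotted quarter = 1.5 beats
  eighth = 0.5 beats
  whole = 4 beats
  dotted half = 3 beats
  dotted quarter = 1.5 beats
Sum = 4 + 1.5 + 0.5 + 4 + 3 + 1.5
= 14.5 beats


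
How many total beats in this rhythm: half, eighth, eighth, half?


Reasoning:
Beat values:
  half = 2 beats
  eighth = 0.5 beats
  eighth = 0.5 beats
  half = 2 beats
Sum = 2 + 0.5 + 0.5 + 2
= 5 beats


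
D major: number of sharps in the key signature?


Step by step:
Sharp major keys follow the circle of fifths: C(0), G(1), D(2), A(3), E(4), B(5), F#(6), C#(7)
D major has 2 sharps
Order of sharps: F# C# G# D# A# E# B# → first 2: F#, C#
= 2 sharps


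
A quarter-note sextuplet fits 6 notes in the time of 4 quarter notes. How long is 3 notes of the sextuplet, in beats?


Reasoning:
Sextuplet: 6 notes occupy the space of 4 quarter notes
Space = 4 × 1 = 4 beats
Each sextuplet note = 4 / 6 = 2/3 beats
3 notes = 3 × 2/3 = 2
= 2 beats


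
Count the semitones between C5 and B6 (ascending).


Reasoning:
Absolute semitone position = octave×12 + chromatic position
C5: 5×12 + 0 = 60
B6: 6×12 + 11 = 83
Difference = 83 - 60 = 23
= 23 semitones


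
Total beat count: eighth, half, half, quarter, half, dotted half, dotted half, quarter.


Let's work it out.
Beat values:
  eighth = 0.5 beats
  half = 2 beats
  half = 2 beats
  quarter = 1 beat
  half = 2 beats
  dotted half = 3 beats
  dotted half = 3 beats
  quarter = 1 beat
Sum = 0.5 + 2 + 2 + 1 + 2 + 3 + 3 + 1
= 14.5 beats


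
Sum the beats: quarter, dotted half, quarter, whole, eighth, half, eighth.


Reasoning:
Beat values:
  quarter = 1 beat
  dotted half = 3 beats
  quarter = 1 beat
  whole = 4 beats
  eighth = 0.5 beats
  half = 2 beats
  eighth = 0.5 beats
Sum = 1 + 3 + 1 + 4 + 0.5 + 2 + 0.5
= 12 beats


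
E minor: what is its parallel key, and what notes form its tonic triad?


Working:
Parallel keys share the same tonic but differ in mode
E minor → parallel is E major
Tonic triad of E major = E G# B
= E major; triad = E G# B


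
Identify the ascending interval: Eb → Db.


Solution.
Letter names: E → D spans 7 letter names → a 7th
Semitones: Eb → Db = 10 half-steps
A 7th of 10 semitones is a minor 7th
= minor 7th


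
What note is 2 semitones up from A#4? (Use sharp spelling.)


Step by step:
A#4: chromatic position 10 in octave 4 → absolute = 4×12 + 10 = 58
Transpose up 2: 58 + 2 = 60
60 = 5×12 + 0 → C in octave 5
Result = C5


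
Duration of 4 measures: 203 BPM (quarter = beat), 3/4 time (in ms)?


Working:
Quarter-note beat duration = 60000 / 203 ms
Beats per measure (3/4) = 3
One measure = 3 × 60000 / 203 = 180000 / 203 ms
4 measures = 4 × 180000 / 203 = 720000 / 203
= 3546.8 ms


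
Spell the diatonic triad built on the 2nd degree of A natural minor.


Step by step:
A natural minor scale: A B C D E F G
Diatonic triad on degree 2 stacks scale notes 2, 4, 6: B D F
B→D = 3 semitones; B→F = 6 semitones → diminished triad
= B D F (diminished)


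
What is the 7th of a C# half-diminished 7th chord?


Half-diminished 7th chord = root + minor 3rd + diminished 5th + minor 7th
Seventh chords stack in thirds, so the letter names are C-E-G-B
Root: C#
Minor 3rd above C#: E
Diminished 5th above C#: G
Minor 7th above C#: B
The 7th = B


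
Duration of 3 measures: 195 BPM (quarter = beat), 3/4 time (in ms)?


Solution.
Quarter-note beat duration = 60000 / 195 ms
Beats per measure (3/4) = 3
One measure = 3 × 60000 / 195 = 180000 / 195 ms
3 measures = 3 × 180000 / 195 = 540000 / 195
= 2769.2 ms


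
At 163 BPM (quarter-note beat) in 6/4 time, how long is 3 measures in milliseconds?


Solution.
Quarter-note beat duration = 60000 / 163 ms
Beats per measure (6/4) = 6
One measure = 6 × 60000 / 163 = 360000 / 163 ms
3 measures = 3 × 360000 / 163 = 1080000 / 163
= 6625.8 ms


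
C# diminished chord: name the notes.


Diminished triad = root + minor 3rd (3 semitones) + diminished 5th (6 semitones)
A triad on C# stacks thirds, so the chord tones use letter names C-E-G
Root: C#
Minor 3rd above C#: E
Diminished 5th above C#: G
Chord = C# E G


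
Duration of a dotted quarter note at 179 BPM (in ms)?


Working:
One quarter-note beat = 60000 / BPM = 60000 / 179 ms
Dotted quarter note = 3/2 × quarter note
Duration = 3/2 × 60000 / 179 = 90000 / 179
= 502.8 ms


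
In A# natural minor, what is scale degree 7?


Solution.
Natural minor scale pattern: W-H-W-W-H-W-W (2-1-2-2-1-2-2 semitones)
Starting from A#:
  A# + 2 semitones → B#
  B# + 1 semitone → C#
  C# + 2 semitones → D#
  D# + 2 semitones → E#
  E# + 1 semitone → F#
  F# + 2 semitones → G#
  G# + 2 semitones → A#
Scale: A# B# C# D# E# F# G#
Degree 7 = G#


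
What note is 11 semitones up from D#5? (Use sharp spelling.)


Step by step:
D#5: chromatic position 3 in octave 5 → absolute = 5×12 + 3 = 63
Transpose up 11: 63 + 11 = 74
74 = 6×12 + 2 → D in octave 6
Result = D6


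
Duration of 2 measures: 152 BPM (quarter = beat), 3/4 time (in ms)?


Solution.
Quarter-note beat duration = 60000 / 152 ms
Beats per measure (3/4) = 3
One measure = 3 × 60000 / 152 = 180000 / 152 ms
2 measures = 2 × 180000 / 152 = 360000 / 152
= 2368.4 ms


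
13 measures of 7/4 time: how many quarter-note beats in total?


Working:
Time signature 7/4: the bottom number 4 means the quarter note gets one count
The top number 7 means 7 quarter-note beats per measure
Total = 7 × 13 measures
= 91 quarter-note beats


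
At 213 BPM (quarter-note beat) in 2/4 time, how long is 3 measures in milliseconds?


Solution.
Quarter-note beat duration = 60000 / 213 ms
Beats per measure (2/4) = 2
One measure = 2 × 60000 / 213 = 120000 / 213 ms
3 measures = 3 × 120000 / 213 = 360000 / 213
= 1690.1 ms


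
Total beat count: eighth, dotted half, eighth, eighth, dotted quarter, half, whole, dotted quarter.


Let's work it out.
Beat values:
  eighth = 0.5 beats
  dotted half = 3 beats
  eighth = 0.5 beats
  eighth = 0.5 beats
  dotted quarter = 1.5 beats
  half = 2 beats
  whole = 4 beats
  dotted quarter = 1.5 beats
Sum = 0.5 + 3 + 0.5 + 0.5 + 1.5 + 2 + 4 + 1.5
= 13.5 beats


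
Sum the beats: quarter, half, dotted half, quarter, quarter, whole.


Solution.
Beat values:
  quarter = 1 beat
  half = 2 beats
  dotted half = 3 beats
  quarter = 1 beat
  quarter = 1 beat
  whole = 4 beats
Sum = 1 + 2 + 3 + 1 + 1 + 4
= 12 beats


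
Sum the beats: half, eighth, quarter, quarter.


Beat values:
  half = 2 beats
  eighth = 0.5 beats
  quarter = 1 beat
  quarter = 1 beat
Sum = 2 + 0.5 + 1 + 1
= 4.5 beats


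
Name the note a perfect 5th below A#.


Solution.
A 5th spans 5 letter names, so from A we land on D
A perfect 5th = 7 semitones below A#
Spell D at that pitch: D#
= D#


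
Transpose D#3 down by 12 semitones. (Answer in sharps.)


Reasoning:
D#3: chromatic position 3 in octave 3 → absolute = 3×12 + 3 = 39
Transpose down 12: 39 - 12 = 27
27 = 2×12 + 3 → D# in octave 2
Result = D#2


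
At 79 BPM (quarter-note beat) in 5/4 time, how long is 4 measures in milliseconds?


Let's work it out.
Quarter-note beat duration = 60000 / 79 ms
Beats per measure (5/4) = 5
One measure = 5 × 60000 / 79 = 300000 / 79 ms
4 measures = 4 × 300000 / 79 = 1200000 / 79
= 15189.9 ms


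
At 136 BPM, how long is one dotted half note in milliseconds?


Let's work it out.
One quarter-note beat = 60000 / BPM = 60000 / 136 ms
Dotted half note = 3 × quarter note
Duration = 3 × 60000 / 136 = 180000 / 136
= 1323.5 ms


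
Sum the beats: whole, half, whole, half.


Let's work it out.
Beat values:
  whole = 4 beats
  half = 2 beats
  whole = 4 beats
  half = 2 beats
Sum = 4 + 2 + 4 + 2
= 12 beats


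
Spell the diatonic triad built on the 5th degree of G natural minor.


Let's work it out.
G natural minor scale: G A Bb C D Eb F
Diatonic triad on degree 5 stacks scale notes 5, 7, 2: D F A
D→F = 3 semitones; D→A = 7 semitones → minor triad
= D F A (minor)


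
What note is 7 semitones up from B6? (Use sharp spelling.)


B6: chromatic position 11 in octave 6 → absolute = 6×12 + 11 = 83
Transpose up 7: 83 + 7 = 90
90 = 7×12 + 6 → F# in octave 7
Result = F#7


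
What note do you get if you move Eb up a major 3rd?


Reasoning:
major 3rd: 3 letter names, 4 semitones
Letter: E + 2 → G
Pitch: Eb + 4 semitones, spelled as a G → G
= G


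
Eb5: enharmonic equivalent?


Step by step:
Enharmonic notes sound the same pitch but are spelled with different letter names
Eb and D# name the same pitch class
= D#5


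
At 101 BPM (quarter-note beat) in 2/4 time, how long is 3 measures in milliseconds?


Step by step:
Quarter-note beat duration = 60000 / 101 ms
Beats per measure (2/4) = 2
One measure = 2 × 60000 / 101 = 120000 / 101 ms
3 measures = 3 × 120000 / 101 = 360000 / 101
= 3564.4 ms


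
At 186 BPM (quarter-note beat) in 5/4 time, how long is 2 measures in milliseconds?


Working:
Quarter-note beat duration = 60000 / 186 ms
Beats per measure (5/4) = 5
One measure = 5 × 60000 / 186 = 300000 / 186 ms
2 measures = 2 × 300000 / 186 = 600000 / 186
= 3225.8 ms


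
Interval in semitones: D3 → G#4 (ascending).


Working:
Absolute semitone position = octave×12 + chromatic position
D3: 3×12 + 2 = 38
G#4: 4×12 + 8 = 56
Difference = 56 - 38 = 18
= 18 semitones


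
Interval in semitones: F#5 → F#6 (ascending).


Absolute semitone position = octave×12 + chromatic position
F#5: 5×12 + 6 = 66
F#6: 6×12 + 6 = 78
Difference = 78 - 66 = 12
= 12 semitones


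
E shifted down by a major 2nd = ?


Reasoning:
major 2nd: 2 letter names, 2 semitones
Letter: E - 1 → D
Pitch: E - 2 semitones, spelled as a D → D
= D


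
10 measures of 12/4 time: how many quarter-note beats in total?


Solution.
Time signature 12/4: the bottom number 4 means the quarter note gets one count
The top number 12 means 12 quarter-note beats per measure
Total = 12 × 10 measures
= 120 quarter-note beats


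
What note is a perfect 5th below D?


Working:
A 5th spans 5 letter names, so from D we land on G
A perfect 5th = 7 semitones below D
Spell G at that pitch: G
= G


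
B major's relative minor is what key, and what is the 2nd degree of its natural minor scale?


Reasoning:
The relative minor shares the major's key signature and starts on its 6th degree
6th degree = a major 6th above the tonic; a major 6th above B is G#
→ relative minor of B major is G# minor
G# natural minor scale: G# A# B C# D# E F#
= G# minor; 2nd degree = A#


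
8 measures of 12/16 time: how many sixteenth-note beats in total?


Time signature 12/16: the bottom number 16 means the sixteenth note gets one count
The top number 12 means 12 sixteenth-note beats per measure
Total = 12 × 8 measures
= 96 sixteenth-note beats


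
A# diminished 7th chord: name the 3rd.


Reasoning:
Diminished 7th chord = root + minor 3rd + diminished 5th + diminished 7th
Seventh chords stack in thirds, so the letter names are A-C-E-G
Root: A#
Minor 3rd above A#: C#
Diminished 5th above A#: E
Diminished 7th above A#: G
The 3rd = C#


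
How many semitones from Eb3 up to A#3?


Step by step:
Absolute semitone position = octave×12 + chromatic position
Eb3: 3×12 + 3 = 39
A#3: 3×12 + 10 = 46
Difference = 46 - 39 = 7
= 7 semitones


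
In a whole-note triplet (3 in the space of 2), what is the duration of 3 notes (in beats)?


Reasoning:
Triplet: 3 notes occupy the space of 2 whole notes
Space = 2 × 4 = 8 beats
Each triplet note = 8 / 3 = 8/3 beats
3 notes = 3 × 8/3 = 8
= 8 beats


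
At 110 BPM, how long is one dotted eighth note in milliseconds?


Solution.
One quarter-note beat = 60000 / BPM = 60000 / 110 ms
Dotted eighth note = 3/4 × quarter note
Duration = 3/4 × 60000 / 110 = 45000 / 110
= 409.1 ms


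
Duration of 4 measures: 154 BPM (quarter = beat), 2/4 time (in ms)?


Reasoning:
Quarter-note beat duration = 60000 / 154 ms
Beats per measure (2/4) = 2
One measure = 2 × 60000 / 154 = 120000 / 154 ms
4 measures = 4 × 120000 / 154 = 480000 / 154
= 3116.9 ms


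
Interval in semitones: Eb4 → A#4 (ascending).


Absolute semitone position = octave×12 + chromatic position
Eb4: 4×12 + 3 = 51
A#4: 4×12 + 10 = 58
Difference = 58 - 51 = 7
= 7 semitones


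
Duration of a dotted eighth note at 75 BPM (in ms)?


One quarter-note beat = 60000 / BPM = 60000 / 75 ms
Dotted eighth note = 3/4 × quarter note
Duration = 3/4 × 60000 / 75 = 45000 / 75
= 600.0 ms


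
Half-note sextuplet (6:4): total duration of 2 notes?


Sextuplet: 6 notes occupy the space of 4 half notes
Space = 4 × 2 = 8 beats
Each sextuplet note = 8 / 6 = 4/3 beats
2 notes = 2 × 4/3 = 8/3
= 8/3 beats


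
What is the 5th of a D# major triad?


Step by step:
Major triad = root + major 3rd (4 semitones) + perfect 5th (7 semitones)
A triad on D# stacks thirds, so the chord tones use letter names D-F-A
Root: D#
Major 3rd above D#: F##
Perfect 5th above D#: A#
The 5th = A#


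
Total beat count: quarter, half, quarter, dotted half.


Beat values:
  quarter = 1 beat
  half = 2 beats
  quarter = 1 beat
  dotted half = 3 beats
Sum = 1 + 2 + 1 + 3
= 7 beats


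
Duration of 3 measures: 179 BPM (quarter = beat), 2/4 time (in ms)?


Solution.
Quarter-note beat duration = 60000 / 179 ms
Beats per measure (2/4) = 2
One measure = 2 × 60000 / 179 = 120000 / 179 ms
3 measures = 3 × 120000 / 179 = 360000 / 179
= 2011.2 ms


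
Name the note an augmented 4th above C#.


Working:
A 4th spans 4 letter names, so from C we land on F
An augmented 4th = 6 semitones above C#
Spell F at that pitch: F##
= F##


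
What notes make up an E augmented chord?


Augmented triad = root + major 3rd (4 semitones) + augmented 5th (8 semitones)
A triad on E stacks thirds, so the chord tones use letter names E-G-B
Root: E
Major 3rd above E: G#
Augmented 5th above E: B#
Chord = E G# B#


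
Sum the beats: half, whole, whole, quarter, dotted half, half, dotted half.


Let's work it out.
Beat values:
  half = 2 beats
  whole = 4 beats
  whole = 4 beats
  quarter = 1 beat
  dotted half = 3 beats
  half = 2 beats
  dotted half = 3 beats
Sum = 2 + 4 + 4 + 1 + 3 + 2 + 3
= 19 beats


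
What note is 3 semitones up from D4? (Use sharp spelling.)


Reasoning:
D4: chromatic position 2 in octave 4 → absolute = 4×12 + 2 = 50
Transpose up 3: 50 + 3 = 53
53 = 4×12 + 5 → F in octave 4
Result = F4


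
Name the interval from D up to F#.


Solution.
Letter names: D → F spans 3 letter names → a 3rd
Semitones: D → F# = 4 half-steps
A 3rd of 4 semitones is a major 3rd
= major 3rd


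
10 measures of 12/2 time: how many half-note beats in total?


Let's work it out.
Time signature 12/2: the bottom number 2 means the half note gets one count
The top number 12 means 12 half-note beats per measure
Total = 12 × 10 measures
= 120 half-note beats


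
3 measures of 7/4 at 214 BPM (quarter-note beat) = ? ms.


Quarter-note beat duration = 60000 / 214 ms
Beats per measure (7/4) = 7
One measure = 7 × 60000 / 214 = 420000 / 214 ms
3 measures = 3 × 420000 / 214 = 1260000 / 214
= 5887.9 ms


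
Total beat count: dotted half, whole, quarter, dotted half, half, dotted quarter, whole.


Beat values:
  dotted half = 3 beats
  whole = 4 beats
  quarter = 1 beat
  dotted half = 3 beats
  half = 2 beats
  dotted quarter = 1.5 beats
  whole = 4 beats
Sum = 3 + 4 + 1 + 3 + 2 + 1.5 + 4
= 18.5 beats


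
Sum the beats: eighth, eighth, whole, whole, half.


Let's work it out.
Beat values:
  eighth = 0.5 beats
  eighth = 0.5 beats
  whole = 4 beats
  whole = 4 beats
  half = 2 beats
Sum = 0.5 + 0.5 + 4 + 4 + 2
= 11 beats


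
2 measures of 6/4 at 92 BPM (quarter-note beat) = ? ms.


Let's work it out.
Quarter-note beat duration = 60000 / 92 ms
Beats per measure (6/4) = 6
One measure = 6 × 60000 / 92 = 360000 / 92 ms
2 measures = 2 × 360000 / 92 = 720000 / 92
= 7826.1 ms


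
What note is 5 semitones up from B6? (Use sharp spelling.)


Reasoning:
B6: chromatic position 11 in octave 6 → absolute = 6×12 + 11 = 83
Transpose up 5: 83 + 5 = 88
88 = 7×12 + 4 → E in octave 7
Result = E7


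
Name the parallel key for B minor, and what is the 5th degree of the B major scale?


Solution.
Parallel keys share the same tonic but differ in mode
B minor → parallel is B major
B major scale: B C# D# E F# G# A#
= B major; 5th degree = F#


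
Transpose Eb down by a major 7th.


Let's work it out.
major 7th: 7 letter names, 11 semitones
Letter: E - 6 → F
Pitch: Eb - 11 semitones, spelled as an F → Fb
= Fb


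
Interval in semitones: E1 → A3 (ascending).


Step by step:
Absolute semitone position = octave×12 + chromatic position
E1: 1×12 + 4 = 16
A3: 3×12 + 9 = 45
Difference = 45 - 16 = 29
= 29 semitones


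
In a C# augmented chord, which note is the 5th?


Step by step:
Augmented triad = root + major 3rd (4 semitones) + augmented 5th (8 semitones)
A triad on C# stacks thirds, so the chord tones use letter names C-E-G
Root: C#
Major 3rd above C#: E#
Augmented 5th above C#: G##
The 5th = G##


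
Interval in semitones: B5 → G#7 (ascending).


Working:
Absolute semitone position = octave×12 + chromatic position
B5: 5×12 + 11 = 71
G#7: 7×12 + 8 = 92
Difference = 92 - 71 = 21
= 21 semitones


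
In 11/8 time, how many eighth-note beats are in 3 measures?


Solution.
Time signature 11/8: the bottom number 8 means the eighth note gets one count
The top number 11 means 11 eighth-note beats per measure
Total = 11 × 3 measures
= 33 eighth-note beats


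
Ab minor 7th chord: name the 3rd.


Minor 7th chord = root + minor 3rd + perfect 5th + minor 7th
Seventh chords stack in thirds, so the letter names are A-C-E-G
Root: Ab
Minor 3rd above Ab: Cb
Perfect 5th above Ab: Eb
Minor 7th above Ab: Gb
The 3rd = Cb


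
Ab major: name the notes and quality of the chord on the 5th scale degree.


Solution.
Ab major scale: Ab Bb C Db Eb F G
Diatonic triad on degree 5 stacks scale notes 5, 7, 2: Eb G Bb
Eb→G = 4 semitones; Eb→Bb = 7 semitones → major triad
= Eb G Bb (major)


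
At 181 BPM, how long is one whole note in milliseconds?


One quarter-note beat = 60000 / BPM = 60000 / 181 ms
Whole note = 4 × quarter note
Duration = 4 × 60000 / 181 = 240000 / 181
= 1326.0 ms


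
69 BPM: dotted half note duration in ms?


One quarter-note beat = 60000 / BPM = 60000 / 69 ms
Dotted half note = 3 × quarter note
Duration = 3 × 60000 / 69 = 180000 / 69
= 2608.7 ms


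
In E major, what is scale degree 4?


Major scale pattern: W-W-H-W-W-W-H (2-2-1-2-2-2-1 semitones)
Starting from E:
  E + 2 semitones → F#
  F# + 2 semitones → G#
  G# + 1 semitone → A
  A + 2 semitones → B
  B + 2 semitones → C#
  C# + 2 semitones → D#
  D# + 1 semitone → E
Scale: E F# G# A B C# D#
Degree 4 = A


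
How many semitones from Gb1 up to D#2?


Reasoning:
Absolute semitone position = octave×12 + chromatic position
Gb1: 1×12 + 6 = 18
D#2: 2×12 + 3 = 27
Difference = 27 - 18 = 9
= 9 semitones


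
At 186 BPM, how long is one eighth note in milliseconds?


One quarter-note beat = 60000 / BPM = 60000 / 186 ms
Eighth note = 1/2 × quarter note
Duration = 1/2 × 60000 / 186 = 30000 / 186
= 161.3 ms


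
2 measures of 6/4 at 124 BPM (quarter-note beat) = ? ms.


Quarter-note beat duration = 60000 / 124 ms
Beats per measure (6/4) = 6
One measure = 6 × 60000 / 124 = 360000 / 124 ms
2 measures = 2 × 360000 / 124 = 720000 / 124
= 5806.5 ms


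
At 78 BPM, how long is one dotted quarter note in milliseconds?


Solution.
One quarter-note beat = 60000 / BPM = 60000 / 78 ms
Dotted quarter note = 3/2 × quarter note
Duration = 3/2 × 60000 / 78 = 90000 / 78
= 1153.8 ms


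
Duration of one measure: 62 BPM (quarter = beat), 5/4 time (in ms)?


Let's work it out.
Quarter-note beat duration = 60000 / 62 ms
Beats per measure (5/4) = 5
One measure = 5 × 60000 / 62 = 300000 / 62 ms
= 4838.7 ms


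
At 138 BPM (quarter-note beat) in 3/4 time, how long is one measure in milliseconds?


Quarter-note beat duration = 60000 / 138 ms
Beats per measure (3/4) = 3
One measure = 3 × 60000 / 138 = 180000 / 138 ms
= 1304.3 ms


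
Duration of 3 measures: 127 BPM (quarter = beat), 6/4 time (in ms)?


Quarter-note beat duration = 60000 / 127 ms
Beats per measure (6/4) = 6
One measure = 6 × 60000 / 127 = 360000 / 127 ms
3 measures = 3 × 360000 / 127 = 1080000 / 127
= 8503.9 ms


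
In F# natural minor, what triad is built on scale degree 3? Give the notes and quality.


Solution.
F# natural minor scale: F# G# A B C# D E
Diatonic triad on degree 3 stacks scale notes 3, 5, 7: A C# E
A→C# = 4 semitones; A→E = 7 semitones → major triad
= A C# E (major)


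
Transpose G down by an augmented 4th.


Step by step:
augmented 4th: 4 letter names, 6 semitones
Letter: G - 3 → D
Pitch: G - 6 semitones, spelled as a D → Db
= Db


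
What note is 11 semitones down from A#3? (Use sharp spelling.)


Let's work it out.
A#3: chromatic position 10 in octave 3 → absolute = 3×12 + 10 = 46
Transpose down 11: 46 - 11 = 35
35 = 2×12 + 11 → B in octave 2
Result = B2


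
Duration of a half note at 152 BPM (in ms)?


Reasoning:
One quarter-note beat = 60000 / BPM = 60000 / 152 ms
Half note = 2 × quarter note
Duration = 2 × 60000 / 152 = 120000 / 152
= 789.5 ms


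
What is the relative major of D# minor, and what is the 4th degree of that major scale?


Working:
The relative major shares the key signature and is a minor 3rd above the minor tonic
A minor 3rd above D# is F#
→ relative major of D# minor is F# major
F# major scale: F# G# A# B C# D# E#
= F# major; 4th degree = B


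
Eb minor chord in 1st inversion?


Solution.
Root position: Eb Gb Bb
1st inversion: move root up an octave
Bass note: Gb
Notes (bottom to top) = Gb Bb Eb


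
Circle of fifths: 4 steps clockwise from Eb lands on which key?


Each clockwise step on the circle of fifths moves up a perfect 5th
From Eb: Eb → Bb → F → C → G
= G


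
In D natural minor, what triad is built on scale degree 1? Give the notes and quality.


Let's work it out.
D natural minor scale: D E F G A Bb C
Diatonic triad on degree 1 stacks scale notes 1, 3, 5: D F A
D→F = 3 semitones; D→A = 7 semitones → minor triad
= D F A (minor)


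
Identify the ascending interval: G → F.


Letter names: G → F spans 7 letter names → a 7th
Semitones: G → F = 10 half-steps
A 7th of 10 semitones is a minor 7th
= minor 7th


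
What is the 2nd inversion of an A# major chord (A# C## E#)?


Root position: A# C## E#
2nd inversion: move root and 3rd up an octave
Bass note: E#
Notes (bottom to top) = E# A# C##


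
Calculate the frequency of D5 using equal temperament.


f = 440 × 2^(n/12) where n = semitones from A4
D5: 5 semitones from A4
f = 440 × 2^(5/12)
f = 587.33 Hz


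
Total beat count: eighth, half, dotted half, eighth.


Step by step:
Beat values:
  eighth = 0.5 beats
  half = 2 beats
  dotted half = 3 beats
  eighth = 0.5 beats
Sum = 0.5 + 2 + 3 + 0.5
= 6 beats


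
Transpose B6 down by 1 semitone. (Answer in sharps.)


Solution.
B6: chromatic position 11 in octave 6 → absolute = 6×12 + 11 = 83
Transpose down 1: 83 - 1 = 82
82 = 6×12 + 10 → A# in octave 6
Result = A#6


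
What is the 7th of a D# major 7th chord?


Solution.
Major 7th chord = root + major 3rd + perfect 5th + major 7th
Seventh chords stack in thirds, so the letter names are D-F-A-C
Root: D#
Major 3rd above D#: F##
Perfect 5th above D#: A#
Major 7th above D#: C##
The 7th = C##


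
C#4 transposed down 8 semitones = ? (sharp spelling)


C#4: chromatic position 1 in octave 4 → absolute = 4×12 + 1 = 49
Transpose down 8: 49 - 8 = 41
41 = 3×12 + 5 → F in octave 3
Result = F3


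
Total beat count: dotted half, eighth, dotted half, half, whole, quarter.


Reasoning:
Beat values:
  dotted half = 3 beats
  eighth = 0.5 beats
  dotted half = 3 beats
  half = 2 beats
  whole = 4 beats
  quarter = 1 beat
Sum = 3 + 0.5 + 3 + 2 + 4 + 1
= 13.5 beats


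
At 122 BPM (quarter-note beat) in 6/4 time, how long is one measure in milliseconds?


Quarter-note beat duration = 60000 / 122 ms
Beats per measure (6/4) = 6
One measure = 6 × 60000 / 122 = 360000 / 122 ms
= 2950.8 ms


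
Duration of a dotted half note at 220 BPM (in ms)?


Step by step:
One quarter-note beat = 60000 / BPM = 60000 / 220 ms
Dotted half note = 3 × quarter note
Duration = 3 × 60000 / 220 = 180000 / 220
= 818.2 ms


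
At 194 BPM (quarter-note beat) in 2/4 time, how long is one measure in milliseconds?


Step by step:
Quarter-note beat duration = 60000 / 194 ms
Beats per measure (2/4) = 2
One measure = 2 × 60000 / 194 = 120000 / 194 ms
= 618.6 ms


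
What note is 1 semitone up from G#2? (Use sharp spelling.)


G#2: chromatic position 8 in octave 2 → absolute = 2×12 + 8 = 32
Transpose up 1: 32 + 1 = 33
33 = 2×12 + 9 → A in octave 2
Result = A2


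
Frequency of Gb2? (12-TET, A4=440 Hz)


Let's work it out.
f = 440 × 2^(n/12) where n = semitones from A4
Gb2: -27 semitones from A4
f = 440 × 2^(-27/12)
f = 92.50 Hz


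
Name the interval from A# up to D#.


Reasoning:
Letter names: A → D spans 4 letter names → a 4th
Semitones: A# → D# = 5 half-steps
A 4th of 5 semitones is a perfect 4th
= perfect 4th


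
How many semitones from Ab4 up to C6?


Solution.
Absolute semitone position = octave×12 + chromatic position
Ab4: 4×12 + 8 = 56
C6: 6×12 + 0 = 72
Difference = 72 - 56 = 16
= 16 semitones


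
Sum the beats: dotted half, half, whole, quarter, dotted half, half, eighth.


Solution.
Beat values:
  dotted half = 3 beats
  half = 2 beats
  whole = 4 beats
  quarter = 1 beat
  dotted half = 3 beats
  half = 2 beats
  eighth = 0.5 beats
Sum = 3 + 2 + 4 + 1 + 3 + 2 + 0.5
= 15.5 beats
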